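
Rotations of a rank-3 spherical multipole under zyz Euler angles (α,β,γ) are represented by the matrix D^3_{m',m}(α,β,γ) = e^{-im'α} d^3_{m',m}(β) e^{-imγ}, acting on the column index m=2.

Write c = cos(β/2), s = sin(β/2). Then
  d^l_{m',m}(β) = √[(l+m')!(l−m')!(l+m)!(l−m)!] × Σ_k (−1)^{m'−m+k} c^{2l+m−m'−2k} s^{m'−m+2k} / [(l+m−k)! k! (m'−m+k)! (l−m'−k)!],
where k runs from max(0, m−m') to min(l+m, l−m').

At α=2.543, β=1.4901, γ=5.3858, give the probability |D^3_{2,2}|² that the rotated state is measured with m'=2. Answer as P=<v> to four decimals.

First d^3_{2,2}(β=1.4901), then the phase factors e^{-i(2)α} and e^{-i(2)γ}:
c=cos(1.4901/2)=0.735054, s=sin(1.4901/2)=0.678009; N=√[120·1·120·1]=120.000000
k∈{0,1} keeps every argument non-negative
  k=0: (−1)^0·120.0000/(120)·0.7351^6·0.6780^0 = +0.157730
  k=1: (−1)^1·120.0000/(24)·0.7351^4·0.6780^2 = -0.670992
d^3_{2,2}(1.4901) = +0.157730 -0.670992 = -0.513262
|D^3_{2,2}|² = |d^3_{2,2}(β)|² = (-0.513262)² = 0.263437 (the z-rotation phases have unit modulus)

P=0.2634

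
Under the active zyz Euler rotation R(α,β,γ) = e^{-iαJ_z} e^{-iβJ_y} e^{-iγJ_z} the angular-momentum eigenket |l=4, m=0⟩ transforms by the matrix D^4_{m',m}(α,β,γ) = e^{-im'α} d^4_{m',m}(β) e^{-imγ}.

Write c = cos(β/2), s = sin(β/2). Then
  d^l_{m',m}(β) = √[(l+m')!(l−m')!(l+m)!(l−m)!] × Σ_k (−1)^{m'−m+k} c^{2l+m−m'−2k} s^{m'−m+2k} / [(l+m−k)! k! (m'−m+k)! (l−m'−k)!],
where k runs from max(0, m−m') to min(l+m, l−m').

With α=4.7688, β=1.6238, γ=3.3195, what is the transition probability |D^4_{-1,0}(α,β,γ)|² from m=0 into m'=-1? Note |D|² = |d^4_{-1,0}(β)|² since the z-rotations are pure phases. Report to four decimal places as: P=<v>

P=0.0078

Split into d^4_{-1,0}(β=1.6238) × two z-phases.
Half-angle: c=0.688121, s=0.725596. N=√(6·120·24·24)=643.987578
k∈{1,2,3,4} keeps every argument non-negative
  k=1: (−1)^0·643.9876/(144)·0.6881^7·0.7256^1 = +0.237063
  k=2: (−1)^1·643.9876/(24)·0.6881^5·0.7256^3 = -1.581521
  k=3: (−1)^2·643.9876/(24)·0.6881^3·0.7256^5 = +1.758470
  k=4: (−1)^3·643.9876/(144)·0.6881^1·0.7256^7 = -0.325869
d^4_{-1,0}(1.6238) = +0.237063 -1.581521 +1.758470 -0.325869 = +0.088142
|D^4_{-1,0}|² = |d^4_{-1,0}(β)|² = (+0.088142)² = 0.007769 (the z-rotation phases have unit modulus)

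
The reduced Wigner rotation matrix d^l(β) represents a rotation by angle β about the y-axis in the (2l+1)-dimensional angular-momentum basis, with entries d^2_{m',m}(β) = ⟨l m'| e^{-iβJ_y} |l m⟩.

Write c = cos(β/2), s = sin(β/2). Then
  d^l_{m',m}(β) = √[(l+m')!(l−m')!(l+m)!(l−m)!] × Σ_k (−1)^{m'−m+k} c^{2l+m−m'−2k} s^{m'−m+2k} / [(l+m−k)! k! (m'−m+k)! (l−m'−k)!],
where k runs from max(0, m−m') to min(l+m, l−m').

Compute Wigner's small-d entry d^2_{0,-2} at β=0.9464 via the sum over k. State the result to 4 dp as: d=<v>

d^2_{0,-2}(β=0.9464) via Wigner's sum:
Half-angle: c=0.890114, s=0.455737. N=√(2·2·1·24)=9.797959
The bounds max(0,m−m')=0 and min(l+m,l−m')=0 give 1 term
  k=0: (−1)^2·9.7980/(4)·0.8901^2·0.4557^2 = +0.403084
d^2_{0,-2}(0.9464) = +0.403084

d=0.4031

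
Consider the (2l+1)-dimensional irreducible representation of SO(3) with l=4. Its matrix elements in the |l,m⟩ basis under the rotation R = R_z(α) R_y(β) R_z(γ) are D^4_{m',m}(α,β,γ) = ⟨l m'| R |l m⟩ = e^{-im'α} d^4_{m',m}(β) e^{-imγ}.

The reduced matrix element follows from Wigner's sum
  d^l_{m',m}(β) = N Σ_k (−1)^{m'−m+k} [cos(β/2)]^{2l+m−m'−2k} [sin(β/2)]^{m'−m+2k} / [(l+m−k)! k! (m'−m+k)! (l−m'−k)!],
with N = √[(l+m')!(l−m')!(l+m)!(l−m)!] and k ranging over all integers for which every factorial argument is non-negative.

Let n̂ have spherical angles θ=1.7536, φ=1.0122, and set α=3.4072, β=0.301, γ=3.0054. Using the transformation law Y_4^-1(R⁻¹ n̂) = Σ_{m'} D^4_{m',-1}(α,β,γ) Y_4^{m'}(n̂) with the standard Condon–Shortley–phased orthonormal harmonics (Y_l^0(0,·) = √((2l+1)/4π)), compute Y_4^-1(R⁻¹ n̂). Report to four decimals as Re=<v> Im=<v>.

Need the full column D^4_{m',-1} for m'=−4..4 at α=3.4072, β=0.301, γ=3.0054.
cos(β/2)=0.988696, sin(β/2)=0.149932
d^4_{-4,-1}: single k=3 term ⇒ +0.023828;  D = -0.014317-0.019048i
d^4_{-3,-1}: k∈[2..3] ⇒ +0.166663 -0.006388 = +0.160275;  D = +0.126554+0.098347i
d^4_{-2,-1}: k∈[1..3] ⇒ +0.587452 -0.067547 +0.001036 = +0.520940;  D = -0.480821-0.200473i
d^4_{-1,-1}: k∈[0..3] ⇒ +0.913068 -0.314963 +0.014486 -0.000111 = +0.612480;  D = +0.607358+0.079043i
d^4_{0,-1}: k∈[0..3] ⇒ -0.619229 +0.085441 -0.001965 +0.000008 = -0.535745;  D = +0.530784-0.072739i
d^4_{1,-1}: k∈[0..3] ⇒ +0.209976 -0.014486 +0.000167 -0.000000 = +0.195656;  D = +0.180073-0.076516i
d^4_{2,-1}: k∈[0..2] ⇒ -0.045032 +0.001553 -0.000007 = -0.043485;  D = +0.034155-0.026915i
d^4_{3,-1}: k∈[0..1] ⇒ +0.006388 -0.000088 = +0.006300;  D = +0.003751-0.005061i
d^4_{4,-1}: single k=0 term ⇒ -0.000548;  D = +0.000199-0.000510i
Y_4^{m'}(θ=1.7536,φ=1.0122) and Σ D·Y over m':
  (-0.0143-0.0190i)·(-0.2549+0.3260i)  (+0.1266+0.0983i)·(+0.2152+0.0227i)  (-0.4808-0.2005i)·(+0.1090+0.2235i)  (+0.6074+0.0790i)·(+0.1241-0.1986i)  (+0.5308-0.0727i)·(+0.2165+0.0000i)  (+0.1801-0.0765i)·(-0.1241-0.1986i)  (+0.0342-0.0269i)·(+0.1090-0.2235i)  (+0.0038-0.0051i)·(-0.2152+0.0227i)  (+0.0002-0.0005i)·(-0.2549-0.3260i)
Y_4^-1(R⁻¹ n̂) = +0.192523-0.267207i

Re=0.1925 Im=-0.2672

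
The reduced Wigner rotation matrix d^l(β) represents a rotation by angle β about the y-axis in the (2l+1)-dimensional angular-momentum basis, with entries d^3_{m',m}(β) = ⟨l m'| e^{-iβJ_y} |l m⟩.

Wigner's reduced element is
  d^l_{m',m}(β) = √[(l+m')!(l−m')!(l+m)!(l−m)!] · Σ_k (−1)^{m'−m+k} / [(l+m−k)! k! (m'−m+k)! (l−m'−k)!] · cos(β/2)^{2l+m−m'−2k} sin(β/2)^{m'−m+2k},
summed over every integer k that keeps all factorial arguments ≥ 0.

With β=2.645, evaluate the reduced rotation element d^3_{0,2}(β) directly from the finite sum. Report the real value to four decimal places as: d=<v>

d^3_{0,2}(β=2.645) via Wigner's sum:
With c≡cos(β/2)=0.245753 and s≡sin(β/2)=0.969333, N=[6·6·120·1]^{1/2}=65.726707
The bounds max(0,m−m')=2 and min(l+m,l−m')=3 give 2 terms
  k=2: (−1)^0·65.7267/(12)·0.2458^4·0.9693^2 = +0.018772
  k=3: (−1)^1·65.7267/(12)·0.2458^2·0.9693^4 = -0.292044
d^3_{0,2}(2.645) = +0.018772 -0.292044 = -0.273273

d=-0.2733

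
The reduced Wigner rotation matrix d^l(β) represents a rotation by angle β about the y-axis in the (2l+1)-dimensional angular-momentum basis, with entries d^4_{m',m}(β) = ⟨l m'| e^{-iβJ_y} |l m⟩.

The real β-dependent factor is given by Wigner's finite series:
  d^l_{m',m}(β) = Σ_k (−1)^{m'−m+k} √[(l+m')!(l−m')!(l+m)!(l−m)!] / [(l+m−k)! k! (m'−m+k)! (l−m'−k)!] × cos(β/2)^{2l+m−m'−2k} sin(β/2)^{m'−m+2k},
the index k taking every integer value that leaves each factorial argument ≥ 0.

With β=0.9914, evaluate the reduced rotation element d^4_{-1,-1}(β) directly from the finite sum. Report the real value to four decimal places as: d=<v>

d=-0.3839

d^4_{-1,-1}(β=0.9914) via Wigner's sum:
Half-angle: c=0.879636, s=0.475648. N=√(6·120·6·120)=720.000000
The bounds max(0,m−m')=0 and min(l+m,l−m')=3 give 4 terms
  k=0: (−1)^0·720.0000/(720)·0.8796^8·0.4756^0 = +0.358446
  k=1: (−1)^1·720.0000/(48)·0.8796^6·0.4756^2 = -1.572098
  k=2: (−1)^2·720.0000/(24)·0.8796^4·0.4756^4 = +0.919336
  k=3: (−1)^3·720.0000/(72)·0.8796^2·0.4756^6 = -0.089602
d^4_{-1,-1}(0.9914) = +0.358446 -1.572098 +0.919336 -0.089602 = -0.383918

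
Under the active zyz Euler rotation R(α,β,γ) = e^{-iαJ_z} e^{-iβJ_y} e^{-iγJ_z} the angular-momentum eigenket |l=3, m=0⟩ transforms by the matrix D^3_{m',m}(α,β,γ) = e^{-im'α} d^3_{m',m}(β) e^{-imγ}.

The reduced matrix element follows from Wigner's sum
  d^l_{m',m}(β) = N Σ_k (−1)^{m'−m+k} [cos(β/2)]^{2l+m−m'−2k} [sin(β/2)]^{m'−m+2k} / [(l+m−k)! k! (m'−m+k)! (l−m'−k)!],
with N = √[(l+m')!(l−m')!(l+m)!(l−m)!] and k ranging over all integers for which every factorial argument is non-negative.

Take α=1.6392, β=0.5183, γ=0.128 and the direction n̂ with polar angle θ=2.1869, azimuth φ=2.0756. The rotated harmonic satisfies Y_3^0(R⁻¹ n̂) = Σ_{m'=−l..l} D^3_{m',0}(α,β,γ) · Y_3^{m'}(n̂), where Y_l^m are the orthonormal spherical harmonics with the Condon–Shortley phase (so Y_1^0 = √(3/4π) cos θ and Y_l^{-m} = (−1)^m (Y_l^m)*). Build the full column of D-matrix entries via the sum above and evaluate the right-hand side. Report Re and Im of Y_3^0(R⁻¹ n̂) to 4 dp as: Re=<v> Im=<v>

Need the full column D^3_{m',0} for m'=−3..3 at α=1.6392, β=0.5183, γ=0.128.
cos(β/2)=0.966608, sin(β/2)=0.256259
d^3_{-3,0}: single k=3 term ⇒ +0.067968;  D = +0.013850-0.066542i
d^3_{-2,0}: k∈[2..3] ⇒ +0.313994 -0.022069 = +0.291925;  D = -0.289197-0.039813i
d^3_{-1,0}: k∈[1..3] ⇒ +0.749069 -0.157943 +0.003700 = +0.594827;  D = -0.040657+0.593435i
d^3_{0,0}: k∈[0..3] ⇒ +0.815648 -0.515944 +0.036263 -0.000283 = +0.335683;  D = +0.335683+0.000000i
d^3_{1,0}: k∈[0..2] ⇒ -0.749069 +0.157943 -0.003700 = -0.594827;  D = +0.040657+0.593435i
d^3_{2,0}: k∈[0..1] ⇒ +0.313994 -0.022069 = +0.291925;  D = -0.289197+0.039813i
d^3_{3,0}: single k=0 term ⇒ -0.067968;  D = -0.013850-0.066542i
Y_3^{m'}(θ=2.1869,φ=2.0756) and Σ D·Y over m':
  (+0.0139-0.0665i)·(+0.2264+0.0128i)  (-0.2892-0.0398i)·(+0.2093-0.3330i)  (-0.0407+0.5934i)·(-0.0854-0.1546i)  (+0.3357+0.0000i)·(+0.2869+0.0000i)  (+0.0407+0.5934i)·(+0.0854-0.1546i)  (-0.2892+0.0398i)·(+0.2093+0.3330i)  (-0.0139-0.0665i)·(-0.2264+0.0128i)
Y_3^0(R⁻¹ n̂) = +0.147096+0.000000i

Re=0.1471 Im=0.0000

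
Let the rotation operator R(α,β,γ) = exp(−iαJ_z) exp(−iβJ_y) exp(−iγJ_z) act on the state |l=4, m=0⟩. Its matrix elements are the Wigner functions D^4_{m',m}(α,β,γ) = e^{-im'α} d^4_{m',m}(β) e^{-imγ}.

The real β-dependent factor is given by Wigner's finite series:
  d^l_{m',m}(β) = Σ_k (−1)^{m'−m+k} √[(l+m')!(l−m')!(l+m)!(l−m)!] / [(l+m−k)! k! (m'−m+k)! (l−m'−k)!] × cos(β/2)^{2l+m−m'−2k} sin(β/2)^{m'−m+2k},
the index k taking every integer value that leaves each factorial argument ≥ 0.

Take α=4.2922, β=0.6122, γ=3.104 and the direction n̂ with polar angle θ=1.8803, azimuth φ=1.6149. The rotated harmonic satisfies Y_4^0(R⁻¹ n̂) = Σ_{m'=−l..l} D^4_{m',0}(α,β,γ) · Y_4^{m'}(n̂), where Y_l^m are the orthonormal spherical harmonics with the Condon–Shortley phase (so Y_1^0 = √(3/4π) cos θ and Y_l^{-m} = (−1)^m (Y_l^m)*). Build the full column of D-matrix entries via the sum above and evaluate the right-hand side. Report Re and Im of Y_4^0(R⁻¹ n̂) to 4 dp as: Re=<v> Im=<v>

Need the full column D^4_{m',0} for m'=−4..4 at α=4.2922, β=0.6122, γ=3.104.
cos(β/2)=0.953516, sin(β/2)=0.301342
d^4_{-4,0}: single k=4 term ⇒ +0.057030;  D = -0.006258-0.056685i
d^4_{-3,0}: k∈[3..4] ⇒ +0.255202 -0.025489 = +0.229713;  D = +0.218748+0.070126i
d^4_{-2,0}: k∈[2..4] ⇒ +0.647455 -0.172442 +0.006459 = +0.481472;  D = -0.321229+0.358646i
d^4_{-1,0}: k∈[1..4] ⇒ +0.965764 -0.578744 +0.057803 -0.000962 = +0.443861;  D = -0.181066-0.405251i
d^4_{0,0}: k∈[0..4] ⇒ +0.683320 -1.091963 +0.245389 -0.010893 +0.000068 = -0.174079;  D = -0.174079+0.000000i
d^4_{1,0}: k∈[0..3] ⇒ -0.965764 +0.578744 -0.057803 +0.000962 = -0.443861;  D = +0.181066-0.405251i
d^4_{2,0}: k∈[0..2] ⇒ +0.647455 -0.172442 +0.006459 = +0.481472;  D = -0.321229-0.358646i
d^4_{3,0}: k∈[0..1] ⇒ -0.255202 +0.025489 = -0.229713;  D = -0.218748+0.070126i
d^4_{4,0}: single k=0 term ⇒ +0.057030;  D = -0.006258+0.056685i
Y_4^{m'}(θ=1.8803,φ=1.6149) and Σ D·Y over m':
  (-0.0063-0.0567i)·(+0.3586-0.0639i)  (+0.2187+0.0701i)·(-0.0435-0.3266i)  (-0.3212+0.3586i)·(+0.1060-0.0094i)  (-0.1811-0.4053i)·(-0.0142-0.3223i)  (-0.1741+0.0000i)·(+0.0548+0.0000i)  (+0.1811-0.4053i)·(+0.0142-0.3223i)  (-0.3212-0.3586i)·(+0.1060+0.0094i)  (-0.2187+0.0701i)·(+0.0435-0.3266i)  (-0.0063+0.0567i)·(+0.3586+0.0639i)
Y_4^0(R⁻¹ n̂) = -0.311933-0.000000i

Re=-0.3119 Im=0.0000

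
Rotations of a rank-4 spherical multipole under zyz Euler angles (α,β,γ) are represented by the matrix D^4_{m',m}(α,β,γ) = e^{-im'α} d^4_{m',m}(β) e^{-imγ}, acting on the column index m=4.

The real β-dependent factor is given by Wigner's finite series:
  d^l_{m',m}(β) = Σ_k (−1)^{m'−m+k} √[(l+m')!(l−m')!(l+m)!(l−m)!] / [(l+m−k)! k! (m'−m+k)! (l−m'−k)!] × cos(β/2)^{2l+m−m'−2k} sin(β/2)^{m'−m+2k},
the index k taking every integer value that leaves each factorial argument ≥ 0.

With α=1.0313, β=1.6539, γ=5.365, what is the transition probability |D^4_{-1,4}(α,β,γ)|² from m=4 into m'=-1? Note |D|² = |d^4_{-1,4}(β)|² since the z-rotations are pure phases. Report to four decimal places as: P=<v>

First d^4_{-1,4}(β=1.6539), then the phase factors e^{-i(-1)α} and e^{-i(4)γ}:
c=cos(1.6539/2)=0.677123, s=sin(1.6539/2)=0.735870; N=√[6·120·40320·1]=5387.986637
k: max(0,(4)−(-1))=5 … min(4+(4),4−(-1))=5
  k=5: (−1)^0·5387.9866/(720)·0.6771^3·0.7359^5 = +0.501304
d^4_{-1,4}(1.6539) = +0.501304
|D^4_{-1,4}|² = |d^4_{-1,4}(β)|² = (+0.501304)² = 0.251306 (the z-rotation phases have unit modulus)

P=0.2513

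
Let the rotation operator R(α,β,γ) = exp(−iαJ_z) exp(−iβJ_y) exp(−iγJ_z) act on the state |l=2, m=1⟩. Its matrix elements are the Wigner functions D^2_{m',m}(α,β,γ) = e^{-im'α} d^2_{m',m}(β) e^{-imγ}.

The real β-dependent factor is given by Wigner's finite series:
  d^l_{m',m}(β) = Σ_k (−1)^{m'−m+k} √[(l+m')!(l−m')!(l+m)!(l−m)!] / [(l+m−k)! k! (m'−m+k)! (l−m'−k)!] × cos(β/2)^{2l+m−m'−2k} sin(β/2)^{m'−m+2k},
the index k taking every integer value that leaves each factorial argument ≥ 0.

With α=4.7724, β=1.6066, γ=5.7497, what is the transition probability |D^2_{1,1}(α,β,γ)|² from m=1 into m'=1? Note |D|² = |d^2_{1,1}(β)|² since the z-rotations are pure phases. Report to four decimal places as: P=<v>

P=0.2669

Split into d^2_{1,1}(β=1.6066) × two z-phases.
Half-angle: c=0.694336, s=0.719651. N=√(6·1·6·1)=6.000000
The bounds max(0,m−m')=0 and min(l+m,l−m')=1 give 2 terms
  k=0: (−1)^0·6.0000/(6)·0.6943^4·0.7197^0 = +0.232422
  k=1: (−1)^1·6.0000/(2)·0.6943^2·0.7197^2 = -0.749039
d^2_{1,1}(1.6066) = +0.232422 -0.749039 = -0.516617
|D^2_{1,1}|² = |d^2_{1,1}(β)|² = (-0.516617)² = 0.266893 (the z-rotation phases have unit modulus)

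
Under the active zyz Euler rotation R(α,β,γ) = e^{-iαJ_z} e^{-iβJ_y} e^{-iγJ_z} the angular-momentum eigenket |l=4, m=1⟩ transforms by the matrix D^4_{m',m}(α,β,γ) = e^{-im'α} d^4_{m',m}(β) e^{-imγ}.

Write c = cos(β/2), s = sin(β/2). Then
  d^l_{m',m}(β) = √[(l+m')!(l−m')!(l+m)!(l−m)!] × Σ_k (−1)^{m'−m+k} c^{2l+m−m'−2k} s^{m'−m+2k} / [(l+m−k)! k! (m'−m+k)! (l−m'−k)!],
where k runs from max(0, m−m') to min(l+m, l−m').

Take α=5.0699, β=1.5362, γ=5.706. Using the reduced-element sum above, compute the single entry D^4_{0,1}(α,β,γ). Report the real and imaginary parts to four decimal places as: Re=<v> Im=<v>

Re=-0.0484 Im=-0.0315

First d^4_{0,1}(β=1.5362), then the phase factors e^{-i(0)α} and e^{-i(1)γ}:
Half-angle: c=0.719232, s=0.694770. N=√(24·24·120·6)=643.987578
k: max(0,(1)−(0))=1 … min(4+(1),4−(0))=4
  k=1: (−1)^0·643.9876/(144)·0.7192^7·0.6948^1 = +0.309342
  k=2: (−1)^1·643.9876/(24)·0.7192^5·0.6948^3 = -1.731946
  k=3: (−1)^2·643.9876/(24)·0.7192^3·0.6948^5 = +1.616138
  k=4: (−1)^3·643.9876/(144)·0.7192^1·0.6948^7 = -0.251346
d^4_{0,1}(1.5362) = +0.309342 -1.731946 +1.616138 -0.251346 = -0.057812
Attach z-rotation phases: D = e^{-i(0)(5.0699)}·(-0.057812)·e^{-i(1)(5.706)} = -0.048446-0.031546i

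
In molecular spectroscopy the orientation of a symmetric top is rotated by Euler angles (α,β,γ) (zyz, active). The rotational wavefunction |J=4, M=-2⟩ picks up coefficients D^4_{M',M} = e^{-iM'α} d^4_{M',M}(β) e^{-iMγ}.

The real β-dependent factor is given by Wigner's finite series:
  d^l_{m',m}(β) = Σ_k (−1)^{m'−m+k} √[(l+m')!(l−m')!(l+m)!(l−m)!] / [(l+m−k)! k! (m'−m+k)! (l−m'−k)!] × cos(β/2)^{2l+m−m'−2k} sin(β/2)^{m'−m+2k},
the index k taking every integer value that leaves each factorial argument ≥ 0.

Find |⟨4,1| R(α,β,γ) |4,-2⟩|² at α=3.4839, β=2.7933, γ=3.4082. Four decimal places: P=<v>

P=0.3143

First d^4_{1,-2}(β=2.7933), then the phase factors e^{-i(1)α} and e^{-i(-2)γ}:
c=cos(2.7933/2)=0.173267, s=sin(2.7933/2)=0.984875; N=√[120·6·2·720]=1018.233765
k: max(0,(-2)−(1))=0 … min(4+(-2),4−(1))=2
  k=0: (−1)^3·1018.2338/(72)·0.1733^5·0.9849^3 = -0.002110
  k=1: (−1)^4·1018.2338/(48)·0.1733^3·0.9849^5 = +0.102250
  k=2: (−1)^5·1018.2338/(240)·0.1733^1·0.9849^7 = -0.660725
d^4_{1,-2}(2.7933) = -0.002110 +0.102250 -0.660725 = -0.560585
|D^4_{1,-2}|² = |d^4_{1,-2}(β)|² = (-0.560585)² = 0.314255 (the z-rotation phases have unit modulus)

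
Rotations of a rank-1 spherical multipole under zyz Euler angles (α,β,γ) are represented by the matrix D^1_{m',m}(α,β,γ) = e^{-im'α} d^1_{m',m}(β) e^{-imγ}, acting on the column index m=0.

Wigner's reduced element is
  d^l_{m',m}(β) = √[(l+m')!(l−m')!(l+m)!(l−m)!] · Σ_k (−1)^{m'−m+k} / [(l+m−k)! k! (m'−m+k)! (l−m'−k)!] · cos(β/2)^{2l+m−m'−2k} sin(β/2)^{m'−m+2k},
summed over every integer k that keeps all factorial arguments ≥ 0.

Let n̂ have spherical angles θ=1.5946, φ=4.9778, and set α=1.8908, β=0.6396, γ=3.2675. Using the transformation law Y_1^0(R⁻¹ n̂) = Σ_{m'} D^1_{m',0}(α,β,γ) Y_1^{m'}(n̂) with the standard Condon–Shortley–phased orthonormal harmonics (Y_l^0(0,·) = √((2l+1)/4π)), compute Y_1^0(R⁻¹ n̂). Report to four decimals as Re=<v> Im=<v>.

Re=-0.3004 Im=0.0000

Need the full column D^1_{m',0} for m'=−1..1 at α=1.8908, β=0.6396, γ=3.2675.
cos(β/2)=0.949298, sin(β/2)=0.314377
d^1_{-1,0}: single k=1 term ⇒ +0.422054;  D = -0.132766+0.400628i
d^1_{0,0}: k∈[0..1] ⇒ +0.901167 -0.098833 = +0.802335;  D = +0.802335+0.000000i
d^1_{1,0}: single k=0 term ⇒ -0.422054;  D = +0.132766+0.400628i
Y_1^{m'}(θ=1.5946,φ=4.9778) and Σ D·Y over m':
  (-0.1328+0.4006i)·(+0.0906+0.3333i)  (+0.8023+0.0000i)·(-0.0116+0.0000i)  (+0.1328+0.4006i)·(-0.0906+0.3333i)
Y_1^0(R⁻¹ n̂) = -0.300448+0.000000i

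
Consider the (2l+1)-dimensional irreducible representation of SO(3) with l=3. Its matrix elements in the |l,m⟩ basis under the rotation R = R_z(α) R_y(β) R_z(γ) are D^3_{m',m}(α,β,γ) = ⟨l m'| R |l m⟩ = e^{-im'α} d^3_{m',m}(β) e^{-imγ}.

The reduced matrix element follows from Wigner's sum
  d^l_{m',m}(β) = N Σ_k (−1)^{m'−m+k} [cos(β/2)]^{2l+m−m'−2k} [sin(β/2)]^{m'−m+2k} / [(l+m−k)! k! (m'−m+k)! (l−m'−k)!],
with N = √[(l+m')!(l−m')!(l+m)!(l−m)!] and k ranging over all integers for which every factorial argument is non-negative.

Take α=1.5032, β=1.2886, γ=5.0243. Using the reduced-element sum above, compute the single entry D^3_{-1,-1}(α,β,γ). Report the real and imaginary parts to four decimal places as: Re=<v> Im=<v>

Re=-0.4065 Im=-0.1013

First d^3_{-1,-1}(β=1.2886), then the phase factors e^{-i(-1)α} and e^{-i(-1)γ}:
Half-angle: c=0.799520, s=0.600639. N=√(2·24·2·24)=48.000000
k: max(0,(-1)−(-1))=0 … min(3+(-1),3−(-1))=2
  k=0: (−1)^0·48.0000/(48)·0.7995^6·0.6006^0 = +0.261202
  k=1: (−1)^1·48.0000/(6)·0.7995^4·0.6006^2 = -1.179329
  k=2: (−1)^2·48.0000/(8)·0.7995^2·0.6006^4 = +0.499188
d^3_{-1,-1}(1.2886) = +0.261202 -1.179329 +0.499188 = -0.418939
Attach z-rotation phases: D = e^{-i(-1)(1.5032)}·(-0.418939)·e^{-i(-1)(5.0243)} = -0.406498-0.101338i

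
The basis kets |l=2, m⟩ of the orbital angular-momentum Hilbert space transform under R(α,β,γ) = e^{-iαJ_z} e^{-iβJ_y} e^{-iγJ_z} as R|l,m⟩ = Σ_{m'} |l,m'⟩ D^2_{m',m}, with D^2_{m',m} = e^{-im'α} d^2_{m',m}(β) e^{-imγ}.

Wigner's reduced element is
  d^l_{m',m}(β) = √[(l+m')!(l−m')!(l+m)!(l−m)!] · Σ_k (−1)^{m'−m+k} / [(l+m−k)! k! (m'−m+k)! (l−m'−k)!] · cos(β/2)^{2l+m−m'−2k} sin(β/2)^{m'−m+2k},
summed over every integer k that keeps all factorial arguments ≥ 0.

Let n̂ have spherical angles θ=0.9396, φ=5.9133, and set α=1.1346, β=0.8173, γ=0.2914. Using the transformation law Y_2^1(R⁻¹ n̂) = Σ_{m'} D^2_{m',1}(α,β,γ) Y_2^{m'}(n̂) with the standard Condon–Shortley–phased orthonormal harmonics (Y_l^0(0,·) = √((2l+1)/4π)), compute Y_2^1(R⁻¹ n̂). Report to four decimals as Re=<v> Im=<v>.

Re=0.2082 Im=0.2252

Need the full column D^2_{m',1} for m'=−2..2 at α=1.1346, β=0.8173, γ=0.2914.
cos(β/2)=0.917658, sin(β/2)=0.397371
d^2_{-2,1}: single k=3 term ⇒ +0.115159;  D = -0.045587+0.105752i
d^2_{-1,1}: k∈[2..3] ⇒ +0.398910 -0.024934 = +0.373977;  D = +0.248723+0.279276i
d^2_{0,1}: k∈[1..2] ⇒ +0.752167 -0.141041 = +0.611126;  D = +0.585363-0.175573i
d^2_{1,1}: k∈[0..1] ⇒ +0.709126 -0.398910 = +0.310216;  D = +0.044761-0.306970i
d^2_{2,1}: single k=0 term ⇒ -0.614142;  D = +0.513372+0.337074i
Y_2^{m'}(θ=0.9396,φ=5.9133) and Σ D·Y over m':
  (-0.0456+0.1058i)·(+0.1860+0.1697i)  (+0.2487+0.2793i)·(+0.3432+0.1331i)  (+0.5854-0.1756i)·(+0.0141+0.0000i)  (+0.0448-0.3070i)·(-0.3432+0.1331i)  (+0.5134+0.3371i)·(+0.1860-0.1697i)
Y_2^1(R⁻¹ n̂) = +0.208174+0.225231i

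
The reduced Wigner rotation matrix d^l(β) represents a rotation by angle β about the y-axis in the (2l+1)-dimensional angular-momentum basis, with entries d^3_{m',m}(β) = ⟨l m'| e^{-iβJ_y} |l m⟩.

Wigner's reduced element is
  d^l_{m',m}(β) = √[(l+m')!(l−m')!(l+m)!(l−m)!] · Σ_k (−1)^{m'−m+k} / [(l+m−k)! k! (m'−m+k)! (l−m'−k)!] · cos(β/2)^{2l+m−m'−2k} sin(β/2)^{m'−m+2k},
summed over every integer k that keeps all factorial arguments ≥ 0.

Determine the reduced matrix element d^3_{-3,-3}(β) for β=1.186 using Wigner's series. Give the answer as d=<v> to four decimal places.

d=0.3252

d^3_{-3,-3}(β=1.186) via Wigner's sum:
c=cos(1.186/2)=0.829268, s=sin(1.186/2)=0.558851; N=√[1·720·1·720]=720.000000
The bounds max(0,m−m')=0 and min(l+m,l−m')=0 give 1 term
  k=0: (−1)^0·720.0000/(720)·0.8293^6·0.5589^0 = +0.325214
d^3_{-3,-3}(1.186) = +0.325214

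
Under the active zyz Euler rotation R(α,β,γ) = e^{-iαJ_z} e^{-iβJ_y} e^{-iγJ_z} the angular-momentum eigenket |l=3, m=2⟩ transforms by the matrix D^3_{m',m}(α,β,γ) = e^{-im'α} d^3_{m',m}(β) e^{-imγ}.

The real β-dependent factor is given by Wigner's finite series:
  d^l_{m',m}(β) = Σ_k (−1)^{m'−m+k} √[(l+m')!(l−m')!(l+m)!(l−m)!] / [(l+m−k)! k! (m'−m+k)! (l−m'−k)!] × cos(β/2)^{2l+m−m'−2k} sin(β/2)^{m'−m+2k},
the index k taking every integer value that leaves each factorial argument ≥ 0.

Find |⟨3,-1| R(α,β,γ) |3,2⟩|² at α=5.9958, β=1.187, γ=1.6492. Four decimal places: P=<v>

Split into d^3_{-1,2}(β=1.187) × two z-phases.
c=cos(1.187/2)=0.828988, s=sin(1.187/2)=0.559266; N=√[2·24·120·1]=75.894664
Admissible k: 3..4 (factorial args all ≥0)
  k=3: (−1)^0·75.8947/(12)·0.8290^3·0.5593^3 = +0.630275
  k=4: (−1)^1·75.8947/(24)·0.8290^1·0.5593^5 = -0.143430
d^3_{-1,2}(1.187) = +0.630275 -0.143430 = +0.486845
|D^3_{-1,2}|² = |d^3_{-1,2}(β)|² = (+0.486845)² = 0.237018 (the z-rotation phases have unit modulus)

P=0.2370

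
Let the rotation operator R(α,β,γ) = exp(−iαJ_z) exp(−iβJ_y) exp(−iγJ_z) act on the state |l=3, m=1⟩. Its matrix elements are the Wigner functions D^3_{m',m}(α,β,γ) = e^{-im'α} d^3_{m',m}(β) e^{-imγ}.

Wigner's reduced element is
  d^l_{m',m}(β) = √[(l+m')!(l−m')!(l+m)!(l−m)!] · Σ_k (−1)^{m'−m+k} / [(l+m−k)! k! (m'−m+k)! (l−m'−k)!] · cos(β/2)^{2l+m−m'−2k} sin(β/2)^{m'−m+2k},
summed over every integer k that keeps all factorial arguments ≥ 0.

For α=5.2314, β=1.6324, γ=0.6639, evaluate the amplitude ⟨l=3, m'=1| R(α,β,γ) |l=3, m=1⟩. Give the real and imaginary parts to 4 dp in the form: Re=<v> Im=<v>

Re=-0.0356 Im=-0.0145

D^3_{1,1}(5.2314,1.6324,0.6639) = e^{-i·1·5.2314}·d^3_{1,1}(1.6324)·e^{-i·1·0.6639}. Compute d first:
c=cos(1.6324/2)=0.684995, s=sin(1.6324/2)=0.728548; N=√[24·2·24·2]=48.000000
k: max(0,(1)−(1))=0 … min(3+(1),3−(1))=2
  k=0: (−1)^0·48.0000/(48)·0.6850^6·0.7285^0 = +0.103305
  k=1: (−1)^1·48.0000/(6)·0.6850^4·0.7285^2 = -0.934878
  k=2: (−1)^2·48.0000/(8)·0.6850^2·0.7285^4 = +0.793156
d^3_{1,1}(1.6324) = +0.103305 -0.934878 +0.793156 = -0.038417
D = (+0.496022+0.868310i)·(-0.038417)·(+0.787595-0.616193i) = -0.035563-0.014531i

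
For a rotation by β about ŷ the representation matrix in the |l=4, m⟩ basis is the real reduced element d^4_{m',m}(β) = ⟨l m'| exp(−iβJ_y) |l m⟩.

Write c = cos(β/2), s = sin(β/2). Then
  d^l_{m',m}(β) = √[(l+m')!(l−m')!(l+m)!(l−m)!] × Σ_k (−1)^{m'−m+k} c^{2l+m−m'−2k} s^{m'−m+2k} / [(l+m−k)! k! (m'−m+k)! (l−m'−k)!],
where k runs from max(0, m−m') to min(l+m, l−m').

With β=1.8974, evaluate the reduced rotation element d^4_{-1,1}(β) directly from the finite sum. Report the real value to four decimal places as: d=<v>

d^4_{-1,1}(β=1.8974) via Wigner's sum:
With c≡cos(β/2)=0.582740 and s≡sin(β/2)=0.812659, N=[6·120·120·6]^{1/2}=720.000000
Admissible k: 2..5 (factorial args all ≥0)
  k=2: (−1)^0·720.0000/(72)·0.5827^6·0.8127^2 = +0.258622
  k=3: (−1)^1·720.0000/(24)·0.5827^4·0.8127^4 = -1.508875
  k=4: (−1)^2·720.0000/(48)·0.5827^2·0.8127^6 = +1.467202
  k=5: (−1)^3·720.0000/(720)·0.5827^0·0.8127^8 = -0.190224
d^4_{-1,1}(1.8974) = +0.258622 -1.508875 +1.467202 -0.190224 = +0.026725

d=0.0267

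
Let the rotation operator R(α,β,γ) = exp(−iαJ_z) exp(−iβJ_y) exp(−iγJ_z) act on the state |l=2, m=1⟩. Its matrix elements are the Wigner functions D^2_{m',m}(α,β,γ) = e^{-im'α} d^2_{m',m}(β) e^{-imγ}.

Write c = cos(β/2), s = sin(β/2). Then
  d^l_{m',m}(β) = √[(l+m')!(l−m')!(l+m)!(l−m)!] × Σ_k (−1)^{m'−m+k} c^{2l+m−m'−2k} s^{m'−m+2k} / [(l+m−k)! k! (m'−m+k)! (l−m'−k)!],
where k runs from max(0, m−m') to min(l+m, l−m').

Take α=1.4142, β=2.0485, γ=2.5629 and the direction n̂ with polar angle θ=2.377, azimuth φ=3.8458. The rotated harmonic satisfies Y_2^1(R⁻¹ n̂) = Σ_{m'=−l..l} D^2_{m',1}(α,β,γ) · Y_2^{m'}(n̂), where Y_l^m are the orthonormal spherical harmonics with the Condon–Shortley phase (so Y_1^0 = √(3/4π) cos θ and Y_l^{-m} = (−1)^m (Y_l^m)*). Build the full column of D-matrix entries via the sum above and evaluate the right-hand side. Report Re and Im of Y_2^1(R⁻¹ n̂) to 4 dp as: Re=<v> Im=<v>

Re=-0.0511 Im=-0.0893

Need the full column D^2_{m',1} for m'=−2..2 at α=1.4142, β=2.0485, γ=2.5629.
cos(β/2)=0.519740, sin(β/2)=0.854325
d^2_{-2,1}: single k=3 term ⇒ +0.648164;  D = +0.625453+0.170073i
d^2_{-1,1}: k∈[2..3] ⇒ +0.591479 -0.532711 = +0.058768;  D = +0.024076-0.053610i
d^2_{0,1}: k∈[1..2] ⇒ +0.293803 -0.793835 = -0.500032;  D = +0.418616+0.273483i
d^2_{1,1}: k∈[0..1] ⇒ +0.072970 -0.591479 = -0.518509;  D = +0.347816-0.384545i
d^2_{2,1}: single k=0 term ⇒ -0.239889;  D = -0.150637-0.186695i
Y_2^{m'}(θ=2.377,φ=3.8458) and Σ D·Y over m':
  (+0.6255+0.1701i)·(+0.0299-0.1827i)  (+0.0241-0.0536i)·(+0.2941-0.2499i)  (+0.4186+0.2735i)·(+0.1774+0.0000i)  (+0.3478-0.3845i)·(-0.2941-0.2499i)  (-0.1506-0.1867i)·(+0.0299+0.1827i)
Y_2^1(R⁻¹ n̂) = -0.051073-0.089340i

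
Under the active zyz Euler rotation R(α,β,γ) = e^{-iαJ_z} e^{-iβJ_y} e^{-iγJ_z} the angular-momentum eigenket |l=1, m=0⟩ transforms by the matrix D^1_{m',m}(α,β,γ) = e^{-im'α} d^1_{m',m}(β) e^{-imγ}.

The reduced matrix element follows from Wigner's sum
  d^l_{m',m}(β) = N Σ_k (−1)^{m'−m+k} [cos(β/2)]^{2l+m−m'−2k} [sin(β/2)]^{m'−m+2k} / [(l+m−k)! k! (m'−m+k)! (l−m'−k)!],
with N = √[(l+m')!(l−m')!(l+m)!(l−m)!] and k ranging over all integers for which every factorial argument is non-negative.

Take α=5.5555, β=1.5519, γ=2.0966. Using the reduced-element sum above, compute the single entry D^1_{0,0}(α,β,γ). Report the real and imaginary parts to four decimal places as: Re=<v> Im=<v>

D^1_{0,0}(5.5555,1.5519,2.0966) = e^{-i·0·5.5555}·d^1_{0,0}(1.5519)·e^{-i·0·2.0966}. Compute d first:
Half-angle: c=0.713756, s=0.700394. N=√(1·1·1·1)=1.000000
Admissible k: 0..1 (factorial args all ≥0)
  k=0: (−1)^0·1.0000/(1)·0.7138^2·0.7004^0 = +0.509448
  k=1: (−1)^1·1.0000/(1)·0.7138^0·0.7004^2 = -0.490552
d^1_{0,0}(1.5519) = +0.509448 -0.490552 = +0.018895
Phases: e^{-i·(0)·5.5555}=+1.000000+0.000000i, e^{-i·(0)·2.0966}=+1.000000+0.000000i ⇒ D=+0.018895+0.000000i

Re=0.0189 Im=0.0000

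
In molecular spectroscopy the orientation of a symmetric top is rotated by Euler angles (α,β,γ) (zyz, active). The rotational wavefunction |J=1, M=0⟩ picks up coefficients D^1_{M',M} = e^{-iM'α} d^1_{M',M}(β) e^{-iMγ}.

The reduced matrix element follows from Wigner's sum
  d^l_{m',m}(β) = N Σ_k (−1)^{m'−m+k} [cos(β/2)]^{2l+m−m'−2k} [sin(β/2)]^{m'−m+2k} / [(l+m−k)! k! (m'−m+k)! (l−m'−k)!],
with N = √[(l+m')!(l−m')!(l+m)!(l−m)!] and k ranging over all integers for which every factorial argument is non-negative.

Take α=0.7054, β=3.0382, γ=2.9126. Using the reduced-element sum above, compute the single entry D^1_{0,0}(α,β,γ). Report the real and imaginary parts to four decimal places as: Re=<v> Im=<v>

First d^1_{0,0}(β=3.0382), then the phase factors e^{-i(0)α} and e^{-i(0)γ}:
With c≡cos(β/2)=0.051673 and s≡sin(β/2)=0.998664, N=[1·1·1·1]^{1/2}=1.000000
k∈{0,1} keeps every argument non-negative
  k=0: (−1)^0·1.0000/(1)·0.0517^2·0.9987^0 = +0.002670
  k=1: (−1)^1·1.0000/(1)·0.0517^0·0.9987^2 = -0.997330
d^1_{0,0}(3.0382) = +0.002670 -0.997330 = -0.994660
D = (+1.000000+0.000000i)·(-0.994660)·(+1.000000+0.000000i) = -0.994660+0.000000i

Re=-0.9947 Im=0.0000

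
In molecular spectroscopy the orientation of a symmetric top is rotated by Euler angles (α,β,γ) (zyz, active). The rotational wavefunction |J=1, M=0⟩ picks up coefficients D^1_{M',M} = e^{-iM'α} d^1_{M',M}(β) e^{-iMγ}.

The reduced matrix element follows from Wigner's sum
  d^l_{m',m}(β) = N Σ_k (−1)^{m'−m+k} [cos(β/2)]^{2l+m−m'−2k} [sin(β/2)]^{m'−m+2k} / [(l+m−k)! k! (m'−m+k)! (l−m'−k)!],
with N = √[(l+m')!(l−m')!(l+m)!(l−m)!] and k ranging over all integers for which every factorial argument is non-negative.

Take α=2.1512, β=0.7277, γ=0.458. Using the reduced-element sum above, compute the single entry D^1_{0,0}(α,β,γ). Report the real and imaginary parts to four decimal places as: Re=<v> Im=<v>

Re=0.7467 Im=0.0000

D^1_{0,0}(2.1512,0.7277,0.458) = e^{-i·0·2.1512}·d^1_{0,0}(0.7277)·e^{-i·0·0.458}. Compute d first:
c=cos(0.7277/2)=0.934534, s=sin(0.7277/2)=0.355875; N=√[1·1·1·1]=1.000000
k∈{0,1} keeps every argument non-negative
  k=0: (−1)^0·1.0000/(1)·0.9345^2·0.3559^0 = +0.873353
  k=1: (−1)^1·1.0000/(1)·0.9345^0·0.3559^2 = -0.126647
d^1_{0,0}(0.7277) = +0.873353 -0.126647 = +0.746706
D = (+1.000000+0.000000i)·(+0.746706)·(+1.000000+0.000000i) = +0.746706+0.000000i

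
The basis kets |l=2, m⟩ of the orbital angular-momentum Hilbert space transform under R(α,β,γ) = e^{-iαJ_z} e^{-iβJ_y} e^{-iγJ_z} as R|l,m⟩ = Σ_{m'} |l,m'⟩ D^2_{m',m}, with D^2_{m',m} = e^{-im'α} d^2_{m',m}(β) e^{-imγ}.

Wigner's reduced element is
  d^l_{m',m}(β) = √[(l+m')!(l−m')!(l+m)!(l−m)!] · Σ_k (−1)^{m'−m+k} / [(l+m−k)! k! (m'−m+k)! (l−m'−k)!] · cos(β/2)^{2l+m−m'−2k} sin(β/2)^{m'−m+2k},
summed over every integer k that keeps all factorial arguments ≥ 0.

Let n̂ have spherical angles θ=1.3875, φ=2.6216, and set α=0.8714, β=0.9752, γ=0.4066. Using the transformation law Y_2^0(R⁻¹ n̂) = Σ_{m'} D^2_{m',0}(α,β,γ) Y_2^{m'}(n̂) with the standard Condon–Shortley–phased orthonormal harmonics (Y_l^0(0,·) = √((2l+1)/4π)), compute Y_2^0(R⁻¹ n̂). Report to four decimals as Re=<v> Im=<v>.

Need the full column D^2_{m',0} for m'=−2..2 at α=0.8714, β=0.9752, γ=0.4066.
cos(β/2)=0.883460, sin(β/2)=0.468507
d^2_{-2,0}: single k=2 term ⇒ +0.419644;  D = -0.071825+0.413452i
d^2_{-1,0}: k∈[1..2] ⇒ +0.791320 -0.222541 = +0.568779;  D = +0.366155+0.435247i
d^2_{0,0}: k∈[0..2] ⇒ +0.609182 -0.685276 +0.048180 = -0.027914;  D = -0.027914+0.000000i
d^2_{1,0}: k∈[0..1] ⇒ -0.791320 +0.222541 = -0.568779;  D = -0.366155+0.435247i
d^2_{2,0}: single k=0 term ⇒ +0.419644;  D = -0.071825-0.413452i
Y_2^{m'}(θ=1.3875,φ=2.6216) and Σ D·Y over m':
  (-0.0718+0.4135i)·(+0.1890+0.3221i)  (+0.3662+0.4352i)·(-0.1202-0.0688i)  (-0.0279+0.0000i)·(-0.2840+0.0000i)  (-0.3662+0.4352i)·(+0.1202-0.0688i)  (-0.0718-0.4135i)·(+0.1890-0.3221i)
Y_2^0(R⁻¹ n̂) = -0.313643+0.000000i

Re=-0.3136 Im=0.0000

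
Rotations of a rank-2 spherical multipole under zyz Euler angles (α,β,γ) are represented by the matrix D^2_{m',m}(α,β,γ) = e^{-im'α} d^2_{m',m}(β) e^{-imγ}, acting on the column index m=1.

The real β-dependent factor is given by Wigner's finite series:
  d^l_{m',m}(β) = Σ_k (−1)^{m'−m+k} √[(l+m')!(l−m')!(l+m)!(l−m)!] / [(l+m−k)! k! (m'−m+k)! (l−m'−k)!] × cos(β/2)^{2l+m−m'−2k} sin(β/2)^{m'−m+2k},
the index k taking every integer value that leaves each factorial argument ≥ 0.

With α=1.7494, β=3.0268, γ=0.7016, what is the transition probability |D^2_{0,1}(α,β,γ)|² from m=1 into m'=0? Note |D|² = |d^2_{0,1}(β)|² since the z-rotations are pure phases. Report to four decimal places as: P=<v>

P=0.0194

D^2_{0,1}(1.7494,3.0268,0.7016) = e^{-i·0·1.7494}·d^2_{0,1}(3.0268)·e^{-i·1·0.7016}. Compute d first:
c=cos(3.0268/2)=0.057365, s=sin(3.0268/2)=0.998353; N=√[2·2·6·1]=4.898979
k: max(0,(1)−(0))=1 … min(2+(1),2−(0))=2
  k=1: (−1)^0·4.8990/(2)·0.0574^3·0.9984^1 = +0.000462
  k=2: (−1)^1·4.8990/(2)·0.0574^1·0.9984^3 = -0.139822
d^2_{0,1}(3.0268) = +0.000462 -0.139822 = -0.139360
|D^2_{0,1}|² = |d^2_{0,1}(β)|² = (-0.139360)² = 0.019421 (the z-rotation phases have unit modulus)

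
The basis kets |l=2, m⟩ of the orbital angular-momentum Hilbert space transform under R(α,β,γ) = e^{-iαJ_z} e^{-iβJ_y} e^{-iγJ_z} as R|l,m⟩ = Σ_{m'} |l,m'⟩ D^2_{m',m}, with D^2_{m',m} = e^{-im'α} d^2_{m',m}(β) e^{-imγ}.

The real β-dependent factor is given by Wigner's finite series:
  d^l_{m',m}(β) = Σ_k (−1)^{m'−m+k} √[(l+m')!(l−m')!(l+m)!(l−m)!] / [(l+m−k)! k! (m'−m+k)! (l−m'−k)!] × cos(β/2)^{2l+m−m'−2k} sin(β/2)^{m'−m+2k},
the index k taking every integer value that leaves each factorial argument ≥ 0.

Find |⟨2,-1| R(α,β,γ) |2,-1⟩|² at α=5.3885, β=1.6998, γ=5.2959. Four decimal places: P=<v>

First d^2_{-1,-1}(β=1.6998), then the phase factors e^{-i(-1)α} and e^{-i(-1)γ}:
c=cos(1.6998/2)=0.660058, s=sin(1.6998/2)=0.751214; N=√[1·6·1·6]=6.000000
k: max(0,(-1)−(-1))=0 … min(2+(-1),2−(-1))=1
  k=0: (−1)^0·6.0000/(6)·0.6601^4·0.7512^0 = +0.189814
  k=1: (−1)^1·6.0000/(2)·0.6601^2·0.7512^2 = -0.737588
d^2_{-1,-1}(1.6998) = +0.189814 -0.737588 = -0.547773
|D^2_{-1,-1}|² = |d^2_{-1,-1}(β)|² = (-0.547773)² = 0.300056 (the z-rotation phases have unit modulus)

P=0.3001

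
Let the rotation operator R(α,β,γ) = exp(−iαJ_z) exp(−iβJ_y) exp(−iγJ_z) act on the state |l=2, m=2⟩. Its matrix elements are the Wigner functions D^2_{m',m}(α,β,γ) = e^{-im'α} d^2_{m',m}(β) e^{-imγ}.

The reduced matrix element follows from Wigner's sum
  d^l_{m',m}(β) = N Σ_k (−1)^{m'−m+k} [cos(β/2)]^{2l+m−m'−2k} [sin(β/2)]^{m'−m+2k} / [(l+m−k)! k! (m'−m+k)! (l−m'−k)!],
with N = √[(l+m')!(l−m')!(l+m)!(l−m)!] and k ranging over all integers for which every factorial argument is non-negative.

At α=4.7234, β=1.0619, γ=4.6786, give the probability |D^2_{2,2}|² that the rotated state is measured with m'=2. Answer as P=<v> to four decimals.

P=0.3058

Split into d^2_{2,2}(β=1.0619) × two z-phases.
c=cos(1.0619/2)=0.862326, s=sin(1.0619/2)=0.506353; N=√[24·1·24·1]=24.000000
Admissible k: 0..0 (factorial args all ≥0)
  k=0: (−1)^0·24.0000/(24)·0.8623^4·0.5064^0 = +0.552951
d^2_{2,2}(1.0619) = +0.552951
|D^2_{2,2}|² = |d^2_{2,2}(β)|² = (+0.552951)² = 0.305755 (the z-rotation phases have unit modulus)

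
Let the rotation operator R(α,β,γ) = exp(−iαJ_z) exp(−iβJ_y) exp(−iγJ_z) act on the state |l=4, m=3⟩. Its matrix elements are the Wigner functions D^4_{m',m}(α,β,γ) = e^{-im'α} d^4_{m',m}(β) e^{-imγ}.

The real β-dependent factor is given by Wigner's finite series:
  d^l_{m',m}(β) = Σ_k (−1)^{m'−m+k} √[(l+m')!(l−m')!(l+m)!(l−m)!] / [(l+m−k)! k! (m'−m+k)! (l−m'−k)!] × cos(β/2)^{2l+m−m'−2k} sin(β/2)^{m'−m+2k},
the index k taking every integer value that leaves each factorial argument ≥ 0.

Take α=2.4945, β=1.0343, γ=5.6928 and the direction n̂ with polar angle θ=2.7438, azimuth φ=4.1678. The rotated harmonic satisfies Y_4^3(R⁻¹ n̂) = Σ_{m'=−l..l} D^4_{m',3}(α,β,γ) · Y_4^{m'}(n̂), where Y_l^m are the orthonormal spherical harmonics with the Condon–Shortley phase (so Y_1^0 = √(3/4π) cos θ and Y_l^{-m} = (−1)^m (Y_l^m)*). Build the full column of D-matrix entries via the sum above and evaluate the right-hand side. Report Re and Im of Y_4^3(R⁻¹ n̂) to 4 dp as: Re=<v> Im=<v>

Re=-0.4064 Im=-0.0074

Need the full column D^4_{m',3} for m'=−4..4 at α=2.4945, β=1.0343, γ=5.6928.
cos(β/2)=0.869232, sin(β/2)=0.494405
d^4_{-4,3}: single k=7 term ⇒ +0.017753;  D = +0.012147-0.012946i
d^4_{-3,3}: k∈[6..7] ⇒ +0.077244 -0.003570 = +0.073674;  D = -0.072611+0.012473i
d^4_{-2,3}: k∈[5..6] ⇒ +0.217774 -0.023484 = +0.194289;  D = +0.172605+0.089196i
d^4_{-1,3}: k∈[4..5] ⇒ +0.451224 -0.087587 = +0.363637;  D = -0.157099-0.327951i
d^4_{0,3}: k∈[3..4] ⇒ +0.709562 -0.229554 = +0.480008;  D = -0.095532+0.470405i
d^4_{1,3}: k∈[2..3] ⇒ +0.836853 -0.451224 = +0.385629;  D = +0.289066-0.255246i
d^4_{2,3}: k∈[1..2] ⇒ +0.693579 -0.673149 = +0.020430;  D = -0.020370+0.001556i
d^4_{3,3}: k∈[0..1] ⇒ +0.325900 -0.738035 = -0.412135;  D = -0.346789-0.222693i
d^4_{4,3}: single k=0 term ⇒ -0.524296;  D = +0.181189+0.491993i
Y_4^{m'}(θ=2.7438,φ=4.1678) and Σ D·Y over m':
  (+0.0121-0.0129i)·(-0.0057+0.0082i)  (-0.0726+0.0125i)·(-0.0669-0.0042i)  (+0.1726+0.0892i)·(-0.1151-0.2202i)  (-0.1571-0.3280i)·(+0.2582-0.4263i)  (-0.0955+0.4704i)·(+0.2947+0.0000i)  (+0.2891-0.2552i)·(-0.2582-0.4263i)  (-0.0204+0.0016i)·(-0.1151+0.2202i)  (-0.3468-0.2227i)·(+0.0669-0.0042i)  (+0.1812+0.4920i)·(-0.0057-0.0082i)
Y_4^3(R⁻¹ n̂) = -0.406364-0.007430i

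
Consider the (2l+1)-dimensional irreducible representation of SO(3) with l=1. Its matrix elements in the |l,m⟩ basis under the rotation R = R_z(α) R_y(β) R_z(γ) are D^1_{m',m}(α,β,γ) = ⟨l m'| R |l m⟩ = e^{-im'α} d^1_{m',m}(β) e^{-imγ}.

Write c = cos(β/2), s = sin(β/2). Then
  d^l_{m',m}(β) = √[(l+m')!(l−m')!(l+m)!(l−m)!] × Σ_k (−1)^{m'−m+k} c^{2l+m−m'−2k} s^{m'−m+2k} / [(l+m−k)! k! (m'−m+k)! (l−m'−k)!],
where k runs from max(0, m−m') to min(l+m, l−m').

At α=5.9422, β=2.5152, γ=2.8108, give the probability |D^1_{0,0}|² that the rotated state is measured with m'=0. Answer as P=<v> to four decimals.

P=0.6563

D^1_{0,0}(5.9422,2.5152,2.8108) = e^{-i·0·5.9422}·d^1_{0,0}(2.5152)·e^{-i·0·2.8108}. Compute d first:
c=cos(2.5152/2)=0.308101, s=sin(2.5152/2)=0.951354; N=√[1·1·1·1]=1.000000
The bounds max(0,m−m')=0 and min(l+m,l−m')=1 give 2 terms
  k=0: (−1)^0·1.0000/(1)·0.3081^2·0.9514^0 = +0.094926
  k=1: (−1)^1·1.0000/(1)·0.3081^0·0.9514^2 = -0.905074
d^1_{0,0}(2.5152) = +0.094926 -0.905074 = -0.810147
|D^1_{0,0}|² = |d^1_{0,0}(β)|² = (-0.810147)² = 0.656339 (the z-rotation phases have unit modulus)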